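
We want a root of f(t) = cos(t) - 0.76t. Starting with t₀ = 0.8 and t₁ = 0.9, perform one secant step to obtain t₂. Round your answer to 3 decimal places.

f(0.8) = 0.08871, f(0.9) = -0.06239
t₂ = 0.90000 − (-0.06239)·(0.90000 − 0.80000) / (-0.06239 − 0.08871) = 0.90000 − (-0.00624)/(-0.15110) = 0.85871

0.859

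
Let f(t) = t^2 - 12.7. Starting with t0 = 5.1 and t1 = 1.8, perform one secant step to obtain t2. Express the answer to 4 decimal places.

3.1710

f(5.1) = 13.310000, f(1.8) = -9.460000
t2 = 1.800000 − (-9.460000)·(1.800000 − 5.100000) / (-9.460000 − 13.310000) = 1.800000 − (31.218000)/(-22.770000) = 3.171014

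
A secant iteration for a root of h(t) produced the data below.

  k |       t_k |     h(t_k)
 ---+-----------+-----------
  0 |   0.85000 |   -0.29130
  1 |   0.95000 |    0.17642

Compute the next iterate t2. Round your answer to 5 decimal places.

t2 = 0.95000 − 0.17642·(0.95000 − 0.85000) / (0.17642 − (-0.29130))
   = 0.95000 − (0.0176420)/(0.4677200) = 0.9122809

0.91228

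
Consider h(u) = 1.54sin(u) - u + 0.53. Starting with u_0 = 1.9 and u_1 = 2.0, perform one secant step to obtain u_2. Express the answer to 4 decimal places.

h(1.9) = 0.087302, h(2.0) = -0.069682
u_2 = 2.000000 − (-0.069682)·(2.000000 − 1.900000) / (-0.069682 − 0.087302) = 2.000000 − (-0.006968)/(-0.156984) = 1.955612

1.9556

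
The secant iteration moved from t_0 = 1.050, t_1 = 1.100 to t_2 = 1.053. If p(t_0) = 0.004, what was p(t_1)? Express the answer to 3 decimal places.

-0.063

The secant line through (1.050, 0.004) and (1.100, p(t_1)) crosses zero at t_2 = 1.053.
So (1.050, 0.004), (1.100, p(t_1)), (1.053, 0) are collinear:
p(t_1) = 0.004 · (1.100 − 1.053) / (1.050 − 1.053) = 0.004 · (0.04700)/(-0.00300) = -0.06267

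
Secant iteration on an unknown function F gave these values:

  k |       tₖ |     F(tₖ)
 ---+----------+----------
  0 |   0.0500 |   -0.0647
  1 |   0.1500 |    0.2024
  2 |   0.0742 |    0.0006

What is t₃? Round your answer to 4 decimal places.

t₃ = 0.0742 − 0.0006·(0.0742 − 0.1500) / (0.0006 − 0.2024)
   = 0.0742 − (-0.000045)/(-0.201800) = 0.073975

0.0740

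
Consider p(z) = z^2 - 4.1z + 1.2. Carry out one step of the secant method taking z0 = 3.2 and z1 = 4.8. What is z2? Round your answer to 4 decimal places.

3.6308

p(3.2) = -1.680000, p(4.8) = 4.560000
z2 = 4.800000 − 4.560000·(4.800000 − 3.200000) / (4.560000 − (-1.680000)) = 4.800000 − (7.296000)/(6.240000) = 3.630769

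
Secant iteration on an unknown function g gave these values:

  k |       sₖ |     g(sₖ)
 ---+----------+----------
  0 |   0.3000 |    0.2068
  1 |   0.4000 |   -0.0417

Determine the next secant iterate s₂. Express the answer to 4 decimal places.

0.3832

s₂ = 0.4000 − (-0.0417)·(0.4000 − 0.3000) / (-0.0417 − 0.2068)
   = 0.4000 − (-0.004170)/(-0.248500) = 0.383219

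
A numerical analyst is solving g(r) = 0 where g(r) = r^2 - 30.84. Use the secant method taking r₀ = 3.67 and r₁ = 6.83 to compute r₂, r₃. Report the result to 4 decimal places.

5.3244, 5.5293

g(3.67) = -17.371100, g(6.83) = 15.808900
r₂ = 6.830000 − 15.808900·(6.830000 − 3.670000) / (15.808900 − (-17.371100)) = 6.830000 − (49.956124)/(33.180000) = 5.324390
g(5.324390) = -2.490866
r₃ = 5.324390 − (-2.490866)·(5.324390 − 6.830000) / (-2.490866 − 15.808900) = 5.324390 − (3.750272)/(-18.299766) = 5.529326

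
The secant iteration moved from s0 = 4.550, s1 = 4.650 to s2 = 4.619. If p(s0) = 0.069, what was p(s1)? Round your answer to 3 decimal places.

The secant line through (4.550, 0.069) and (4.650, p(s1)) crosses zero at s2 = 4.619.
So (4.550, 0.069), (4.650, p(s1)), (4.619, 0) are collinear:
p(s1) = 0.069 · (4.650 − 4.619) / (4.550 − 4.619) = 0.069 · (0.03100)/(-0.06900) = -0.03100

-0.031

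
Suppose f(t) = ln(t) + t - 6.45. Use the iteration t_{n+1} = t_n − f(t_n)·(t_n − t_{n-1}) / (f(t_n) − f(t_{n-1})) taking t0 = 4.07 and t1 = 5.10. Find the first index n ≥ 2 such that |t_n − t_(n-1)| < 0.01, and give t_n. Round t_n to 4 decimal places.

f(4.07) = -0.976357, f(5.10) = 0.279241
t2 = 5.100000 − 0.279241·(1.030000)/(1.255598) = 4.870932;  |Δ| = 0.229068
f(4.870932) = 0.004217
t3 = 4.870932 − 0.004217·(-0.229068)/(-0.275024) = 4.867419;  |Δ| = 0.003512
|t3 − t2| = 0.003512 < 0.01

n = 3, t_n = 4.8674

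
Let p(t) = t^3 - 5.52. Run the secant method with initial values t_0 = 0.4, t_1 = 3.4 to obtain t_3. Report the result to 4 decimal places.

p(0.4) = -5.456000, p(3.4) = 33.784000
t_2 = 3.400000 − 33.784000·(3.400000 − 0.400000) / (33.784000 − (-5.456000)) = 3.400000 − (101.352000)/(39.240000) = 0.817125
p(0.817125) = -4.974410
t_3 = 0.817125 − (-4.974410)·(0.817125 − 3.400000) / (-4.974410 − 33.784000) = 0.817125 − (12.848278)/(-38.758410) = 1.148622

1.1486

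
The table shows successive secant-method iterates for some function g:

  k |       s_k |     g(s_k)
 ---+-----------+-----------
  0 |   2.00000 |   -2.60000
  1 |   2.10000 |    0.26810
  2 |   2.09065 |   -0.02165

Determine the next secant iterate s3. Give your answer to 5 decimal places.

2.09135

s3 = 2.09065 − (-0.02165)·(2.09065 − 2.10000) / (-0.02165 − 0.26810)
   = 2.09065 − (0.0002024)/(-0.2897500) = 2.0913486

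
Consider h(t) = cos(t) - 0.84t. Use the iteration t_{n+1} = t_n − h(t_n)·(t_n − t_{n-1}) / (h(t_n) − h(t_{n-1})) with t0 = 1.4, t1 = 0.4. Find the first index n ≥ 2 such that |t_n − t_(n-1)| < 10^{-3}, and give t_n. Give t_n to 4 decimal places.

n = 5, t_n = 0.8158

h(1.4) = -1.006033, h(0.4) = 0.585061
t2 = 0.400000 − 0.585061·(-1.000000)/(1.591094) = 0.767710;  |Δ| = 0.367710
h(0.767710) = 0.074627
t3 = 0.767710 − 0.074627·(0.367710)/(-0.510434) = 0.821470;  |Δ| = 0.053760
h(0.821470) = -0.008889
t4 = 0.821470 − (-0.008889)·(0.053760)/(-0.083516) = 0.815748;  |Δ| = 0.005722
h(0.815748) = 0.000096
t5 = 0.815748 − 0.000096·(-0.005722)/(0.008985) = 0.815809;  |Δ| = 0.000061
|t5 − t4| = 0.000061 < 10^{-3}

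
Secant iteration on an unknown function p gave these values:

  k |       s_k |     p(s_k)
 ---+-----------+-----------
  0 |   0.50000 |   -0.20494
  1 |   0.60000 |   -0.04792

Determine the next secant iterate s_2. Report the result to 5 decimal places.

0.63052

s_2 = 0.60000 − (-0.04792)·(0.60000 − 0.50000) / (-0.04792 − (-0.20494))
   = 0.60000 − (-0.0047920)/(0.1570200) = 0.6305184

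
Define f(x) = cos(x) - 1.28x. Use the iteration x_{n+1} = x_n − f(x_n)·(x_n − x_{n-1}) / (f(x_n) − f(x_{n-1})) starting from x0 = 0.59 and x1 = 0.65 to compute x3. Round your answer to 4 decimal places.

0.6309

f(0.59) = 0.075741, f(0.65) = -0.035916
x2 = 0.650000 − (-0.035916)·(0.650000 − 0.590000) / (-0.035916 − 0.075741) = 0.650000 − (-0.002155)/(-0.111657) = 0.630700
f(0.630700) = 0.000319
x3 = 0.630700 − 0.000319·(0.630700 − 0.650000) / (0.000319 − (-0.035916)) = 0.630700 − (-0.000006)/(0.036235) = 0.630870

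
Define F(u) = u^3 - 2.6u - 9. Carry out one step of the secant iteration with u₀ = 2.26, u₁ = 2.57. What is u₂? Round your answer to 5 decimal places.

F(2.26) = -3.3328240, F(2.57) = 1.2925930
u₂ = 2.5700000 − 1.2925930·(2.5700000 − 2.2600000) / (1.2925930 − (-3.3328240)) = 2.5700000 − (0.4007038)/(4.6254170) = 2.4833691

2.48337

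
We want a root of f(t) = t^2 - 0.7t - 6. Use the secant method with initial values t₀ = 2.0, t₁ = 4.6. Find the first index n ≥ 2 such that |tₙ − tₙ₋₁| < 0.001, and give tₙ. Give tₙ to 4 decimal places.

n = 6, tₙ = 2.8244

f(2.0) = -3.400000, f(4.6) = 11.940000
t₂ = 4.600000 − 11.940000·(2.600000)/(15.340000) = 2.576271;  |Δ| = 2.023729
f(2.576271) = -1.166217
t₃ = 2.576271 − (-1.166217)·(-2.023729)/(-13.106217) = 2.756347;  |Δ| = 0.180075
f(2.756347) = -0.331996
t₄ = 2.756347 − (-0.331996)·(0.180075)/(0.834220) = 2.828011;  |Δ| = 0.071665
f(2.828011) = 0.018041
t₅ = 2.828011 − 0.018041·(0.071665)/(0.350037) = 2.824318;  |Δ| = 0.003694
f(2.824318) = -0.000251
t₆ = 2.824318 − (-0.000251)·(-0.003694)/(-0.018292) = 2.824369;  |Δ| = 0.000051
|t₆ − t₅| = 0.000051 < 0.001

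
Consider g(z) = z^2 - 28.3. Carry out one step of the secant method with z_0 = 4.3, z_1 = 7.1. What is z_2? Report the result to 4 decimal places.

5.1605

g(4.3) = -9.810000, g(7.1) = 22.110000
z_2 = 7.100000 − 22.110000·(7.100000 − 4.300000) / (22.110000 − (-9.810000)) = 7.100000 − (61.908000)/(31.920000) = 5.160526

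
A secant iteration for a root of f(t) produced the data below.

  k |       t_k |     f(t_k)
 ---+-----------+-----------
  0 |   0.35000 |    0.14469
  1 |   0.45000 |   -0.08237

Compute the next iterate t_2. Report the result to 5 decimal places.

0.41372

t_2 = 0.45000 − (-0.08237)·(0.45000 − 0.35000) / (-0.08237 − 0.14469)
   = 0.45000 − (-0.0082370)/(-0.2270600) = 0.4137232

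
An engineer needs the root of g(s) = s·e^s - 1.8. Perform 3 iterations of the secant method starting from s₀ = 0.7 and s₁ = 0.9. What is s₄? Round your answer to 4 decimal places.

g(0.7) = -0.390373, g(0.9) = 0.413643
s₂ = 0.900000 − 0.413643·(0.900000 − 0.700000) / (0.413643 − (-0.390373)) = 0.900000 − (0.082729)/(0.804016) = 0.797106
g(0.797106) = -0.031135
s₃ = 0.797106 − (-0.031135)·(0.797106 − 0.900000) / (-0.031135 − 0.413643) = 0.797106 − (0.003204)/(-0.444778) = 0.804309
g(0.804309) = -0.002249
s₄ = 0.804309 − (-0.002249)·(0.804309 − 0.797106) / (-0.002249 − (-0.031135)) = 0.804309 − (-0.000016)/(0.028886) = 0.804869

0.8049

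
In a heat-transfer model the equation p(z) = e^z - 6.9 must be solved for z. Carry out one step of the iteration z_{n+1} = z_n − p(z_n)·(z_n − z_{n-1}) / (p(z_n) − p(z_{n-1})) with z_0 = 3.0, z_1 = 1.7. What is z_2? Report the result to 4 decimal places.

1.8269

p(3.0) = 13.185537, p(1.7) = -1.426053
z_2 = 1.700000 − (-1.426053)·(1.700000 − 3.000000) / (-1.426053 − 13.185537) = 1.700000 − (1.853868)/(-14.611590) = 1.826877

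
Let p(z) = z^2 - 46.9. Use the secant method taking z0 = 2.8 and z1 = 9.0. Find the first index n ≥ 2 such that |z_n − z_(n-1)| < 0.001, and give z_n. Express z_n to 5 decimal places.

n = 6, z_n = 6.84836

p(2.8) = -39.0600000, p(9.0) = 34.1000000
z2 = 9.0000000 − 34.1000000·(6.2000000)/(73.1600000) = 6.1101695;  |Δ| = 2.8898305
p(6.1101695) = -9.5658288
z3 = 6.1101695 − (-9.5658288)·(-2.8898305)/(-43.6658288) = 6.7432417;  |Δ| = 0.6330722
p(6.7432417) = -1.4286910
z4 = 6.7432417 − (-1.4286910)·(0.6330722)/(8.1371378) = 6.8543944;  |Δ| = 0.1111527
p(6.8543944) = 0.0827226
z5 = 6.8543944 − 0.0827226·(0.1111527)/(1.5114136) = 6.8483108;  |Δ| = 0.0060836
p(6.8483108) = -0.0006392
z6 = 6.8483108 − (-0.0006392)·(-0.0060836)/(-0.0833618) = 6.8483574;  |Δ| = 0.0000466
|z6 − z5| = 0.0000466 < 0.001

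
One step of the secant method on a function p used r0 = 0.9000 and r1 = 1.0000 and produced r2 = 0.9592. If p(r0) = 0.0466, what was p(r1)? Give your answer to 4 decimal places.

-0.0321

The secant line through (0.9000, 0.0466) and (1.0000, p(r1)) crosses zero at r2 = 0.9592.
So (0.9000, 0.0466), (1.0000, p(r1)), (0.9592, 0) are collinear:
p(r1) = 0.0466 · (1.0000 − 0.9592) / (0.9000 − 0.9592) = 0.0466 · (0.040800)/(-0.059200) = -0.032116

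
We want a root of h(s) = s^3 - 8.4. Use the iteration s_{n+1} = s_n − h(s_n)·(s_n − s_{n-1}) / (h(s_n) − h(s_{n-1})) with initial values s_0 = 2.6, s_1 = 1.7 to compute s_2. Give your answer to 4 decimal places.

1.9478

h(2.6) = 9.176000, h(1.7) = -3.487000
s_2 = 1.700000 − (-3.487000)·(1.700000 − 2.600000) / (-3.487000 − 9.176000) = 1.700000 − (3.138300)/(-12.663000) = 1.947832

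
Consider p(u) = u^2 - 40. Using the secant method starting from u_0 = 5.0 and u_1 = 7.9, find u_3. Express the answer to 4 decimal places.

p(5.0) = -15.000000, p(7.9) = 22.410000
u_2 = 7.900000 − 22.410000·(7.900000 − 5.000000) / (22.410000 − (-15.000000)) = 7.900000 − (64.989000)/(37.410000) = 6.162791
p(6.162791) = -2.020011
u_3 = 6.162791 − (-2.020011)·(6.162791 − 7.900000) / (-2.020011 − 22.410000) = 6.162791 − (3.509182)/(-24.430011) = 6.306433

6.3064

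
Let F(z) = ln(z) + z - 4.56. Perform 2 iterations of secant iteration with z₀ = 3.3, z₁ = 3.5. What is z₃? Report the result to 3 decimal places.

F(3.3) = -0.06608, F(3.5) = 0.19276
z₂ = 3.50000 − 0.19276·(3.50000 − 3.30000) / (0.19276 − (-0.06608)) = 3.50000 − (0.03855)/(0.25884) = 3.35106
F(3.35106) = 0.00033
z₃ = 3.35106 − 0.00033·(3.35106 − 3.50000) / (0.00033 − 0.19276) = 3.35106 − (-0.00005)/(-0.19243) = 3.35080

3.351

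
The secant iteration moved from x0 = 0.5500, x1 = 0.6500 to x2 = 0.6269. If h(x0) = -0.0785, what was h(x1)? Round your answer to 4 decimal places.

The secant line through (0.5500, -0.0785) and (0.6500, h(x1)) crosses zero at x2 = 0.6269.
So (0.5500, -0.0785), (0.6500, h(x1)), (0.6269, 0) are collinear:
h(x1) = -0.0785 · (0.6500 − 0.6269) / (0.5500 − 0.6269) = -0.0785 · (0.023100)/(-0.076900) = 0.023581

0.0236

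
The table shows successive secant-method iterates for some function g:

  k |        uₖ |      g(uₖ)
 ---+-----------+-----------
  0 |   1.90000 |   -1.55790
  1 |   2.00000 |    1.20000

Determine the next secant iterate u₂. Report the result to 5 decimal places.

1.95649

u₂ = 2.00000 − 1.20000·(2.00000 − 1.90000) / (1.20000 − (-1.55790))
   = 2.00000 − (0.1200000)/(2.7579000) = 1.9564886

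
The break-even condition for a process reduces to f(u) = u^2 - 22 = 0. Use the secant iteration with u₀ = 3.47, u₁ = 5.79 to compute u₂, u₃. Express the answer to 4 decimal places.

4.5455, 4.6750

f(3.47) = -9.959100, f(5.79) = 11.524100
u₂ = 5.790000 − 11.524100·(5.790000 − 3.470000) / (11.524100 − (-9.959100)) = 5.790000 − (26.735912)/(21.483200) = 4.545497
f(4.545497) = -1.338459
u₃ = 4.545497 − (-1.338459)·(4.545497 − 5.790000) / (-1.338459 − 11.524100) = 4.545497 − (1.665717)/(-12.862559) = 4.674998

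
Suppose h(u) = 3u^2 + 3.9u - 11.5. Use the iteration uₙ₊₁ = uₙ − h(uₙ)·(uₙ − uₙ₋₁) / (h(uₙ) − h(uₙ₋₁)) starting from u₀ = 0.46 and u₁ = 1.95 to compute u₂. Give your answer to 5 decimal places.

h(0.46) = -9.0712000, h(1.95) = 7.5125000
u₂ = 1.9500000 − 7.5125000·(1.9500000 − 0.4600000) / (7.5125000 − (-9.0712000)) = 1.9500000 − (11.1936250)/(16.5837000) = 1.2750225

1.27502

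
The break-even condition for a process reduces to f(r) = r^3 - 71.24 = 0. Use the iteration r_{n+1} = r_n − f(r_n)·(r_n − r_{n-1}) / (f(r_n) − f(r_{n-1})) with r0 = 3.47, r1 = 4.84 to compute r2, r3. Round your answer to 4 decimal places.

f(3.47) = -29.458077, f(4.84) = 42.139904
r2 = 4.840000 − 42.139904·(4.840000 − 3.470000) / (42.139904 − (-29.458077)) = 4.840000 − (57.731668)/(71.597981) = 4.033669
f(4.033669) = -5.610244
r3 = 4.033669 − (-5.610244)·(4.033669 − 4.840000) / (-5.610244 − 42.139904) = 4.033669 − (4.523714)/(-47.750148) = 4.128406

4.0337, 4.1284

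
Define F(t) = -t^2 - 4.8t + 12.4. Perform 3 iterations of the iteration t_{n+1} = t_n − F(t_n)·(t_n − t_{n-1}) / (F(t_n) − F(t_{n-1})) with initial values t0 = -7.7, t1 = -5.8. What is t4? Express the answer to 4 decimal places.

F(-7.7) = -9.930000, F(-5.8) = 6.600000
t2 = -5.800000 − 6.600000·(-5.800000 − (-7.700000)) / (6.600000 − (-9.930000)) = -5.800000 − (12.540000)/(16.530000) = -6.558621
F(-6.558621) = 0.865874
t3 = -6.558621 − 0.865874·(-6.558621 − (-5.800000)) / (0.865874 − 6.600000) = -6.558621 − (-0.656870)/(-5.734126) = -6.673175
F(-6.673175) = -0.100026
t4 = -6.673175 − (-0.100026)·(-6.673175 − (-6.558621)) / (-0.100026 − 0.865874) = -6.673175 − (0.011458)/(-0.965900) = -6.661312

-6.6613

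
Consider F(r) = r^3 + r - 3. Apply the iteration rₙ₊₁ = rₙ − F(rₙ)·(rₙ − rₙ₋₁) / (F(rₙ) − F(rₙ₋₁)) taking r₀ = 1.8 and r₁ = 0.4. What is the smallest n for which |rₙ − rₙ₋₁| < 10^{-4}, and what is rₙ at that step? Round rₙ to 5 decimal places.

F(1.8) = 4.6320000, F(0.4) = -2.5360000
r₂ = 0.4000000 − (-2.5360000)·(-1.4000000)/(-7.1680000) = 0.8953125;  |Δ| = 0.4953125
F(0.8953125) = -1.3870189
r₃ = 0.8953125 − (-1.3870189)·(0.4953125)/(1.1489811) = 1.4932404;  |Δ| = 0.5979279
F(1.4932404) = 1.8228180
r₄ = 1.4932404 − 1.8228180·(0.5979279)/(3.2098369) = 1.1536861;  |Δ| = 0.3395542
F(1.1536861) = -0.3107672
r₅ = 1.1536861 − (-0.3107672)·(-0.3395542)/(-2.1335852) = 1.2031439;  |Δ| = 0.0494577
F(1.2031439) = -0.0552390
r₆ = 1.2031439 − (-0.0552390)·(0.0494577)/(0.2555283) = 1.2138354;  |Δ| = 0.0106916
F(1.2138354) = 0.0022963
r₇ = 1.2138354 − 0.0022963·(0.0106916)/(0.0575352) = 1.2134087;  |Δ| = 0.0004267
F(1.2134087) = -0.0000159
r₈ = 1.2134087 − (-0.0000159)·(-0.0004267)/(-0.0023122) = 1.2134117;  |Δ| = 0.0000029
|r₈ − r₇| = 0.0000029 < 10^{-4}

n = 8, rₙ = 1.21341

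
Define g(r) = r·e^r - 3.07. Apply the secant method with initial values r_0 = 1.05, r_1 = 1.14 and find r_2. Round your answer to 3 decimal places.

1.061

g(1.05) = -0.06947, g(1.14) = 0.49452
r_2 = 1.14000 − 0.49452·(1.14000 − 1.05000) / (0.49452 − (-0.06947)) = 1.14000 − (0.04451)/(0.56398) = 1.06109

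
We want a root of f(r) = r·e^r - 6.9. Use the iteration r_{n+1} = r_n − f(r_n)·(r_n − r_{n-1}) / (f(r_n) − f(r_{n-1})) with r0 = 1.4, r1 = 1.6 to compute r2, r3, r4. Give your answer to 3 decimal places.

f(1.4) = -1.22272, f(1.6) = 1.02485
r2 = 1.60000 − 1.02485·(1.60000 − 1.40000) / (1.02485 − (-1.22272)) = 1.60000 − (0.20497)/(2.24757) = 1.50880
f(1.50880) = -0.07822
r3 = 1.50880 − (-0.07822)·(1.50880 − 1.60000) / (-0.07822 − 1.02485) = 1.50880 − (0.00713)/(-1.10307) = 1.51527
f(1.51527) = -0.00453
r4 = 1.51527 − (-0.00453)·(1.51527 − 1.50880) / (-0.00453 − (-0.07822)) = 1.51527 − (-0.00003)/(0.07369) = 1.51567

1.509, 1.515, 1.516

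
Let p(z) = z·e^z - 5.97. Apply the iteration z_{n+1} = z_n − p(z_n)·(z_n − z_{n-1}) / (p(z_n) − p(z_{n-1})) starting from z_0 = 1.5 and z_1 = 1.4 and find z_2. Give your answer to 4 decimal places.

p(1.5) = 0.752534, p(1.4) = -0.292720
z_2 = 1.400000 − (-0.292720)·(1.400000 − 1.500000) / (-0.292720 − 0.752534) = 1.400000 − (0.029272)/(-1.045254) = 1.428005

1.4280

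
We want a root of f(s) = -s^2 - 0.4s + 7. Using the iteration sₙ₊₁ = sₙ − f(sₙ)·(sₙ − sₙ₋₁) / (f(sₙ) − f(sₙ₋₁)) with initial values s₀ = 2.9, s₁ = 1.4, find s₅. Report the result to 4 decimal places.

2.4533

f(2.9) = -2.570000, f(1.4) = 4.480000
s₂ = 1.400000 − 4.480000·(1.400000 − 2.900000) / (4.480000 − (-2.570000)) = 1.400000 − (-6.720000)/(7.050000) = 2.353191
f(2.353191) = 0.521213
s₃ = 2.353191 − 0.521213·(2.353191 − 1.400000) / (0.521213 − 4.480000) = 2.353191 − (0.496816)/(-3.958787) = 2.478689
f(2.478689) = -0.135372
s₄ = 2.478689 − (-0.135372)·(2.478689 − 2.353191) / (-0.135372 − 0.521213) = 2.478689 − (-0.016989)/(-0.656585) = 2.452814
f(2.452814) = 0.002578
s₅ = 2.452814 − 0.002578·(2.452814 − 2.478689) / (0.002578 − (-0.135372)) = 2.452814 − (-0.000067)/(0.137950) = 2.453298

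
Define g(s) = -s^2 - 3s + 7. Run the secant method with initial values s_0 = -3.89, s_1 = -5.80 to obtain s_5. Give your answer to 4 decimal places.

-4.5414

g(-3.89) = 3.537900, g(-5.80) = -9.240000
s_2 = -5.800000 − (-9.240000)·(-5.800000 − (-3.890000)) / (-9.240000 − 3.537900) = -5.800000 − (17.648400)/(-12.777900) = -4.418834
g(-4.418834) = 0.730408
s_3 = -4.418834 − 0.730408·(-4.418834 − (-5.800000)) / (0.730408 − (-9.240000)) = -4.418834 − (1.008814)/(9.970408) = -4.520015
g(-4.520015) = 0.129510
s_4 = -4.520015 − 0.129510·(-4.520015 − (-4.418834)) / (0.129510 − 0.730408) = -4.520015 − (-0.013104)/(-0.600898) = -4.541822
g(-4.541822) = -0.002682
s_5 = -4.541822 − (-0.002682)·(-4.541822 − (-4.520015)) / (-0.002682 − 0.129510) = -4.541822 − (0.000058)/(-0.132192) = -4.541380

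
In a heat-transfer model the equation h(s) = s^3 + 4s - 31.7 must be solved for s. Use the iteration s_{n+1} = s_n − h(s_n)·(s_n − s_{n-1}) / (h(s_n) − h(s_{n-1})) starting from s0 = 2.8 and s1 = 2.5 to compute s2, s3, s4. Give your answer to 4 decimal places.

2.7421, 2.7467, 2.7464

h(2.8) = 1.452000, h(2.5) = -6.075000
s2 = 2.500000 − (-6.075000)·(2.500000 − 2.800000) / (-6.075000 − 1.452000) = 2.500000 − (1.822500)/(-7.527000) = 2.742128
h(2.742128) = -0.112689
s3 = 2.742128 − (-0.112689)·(2.742128 − 2.500000) / (-0.112689 − (-6.075000)) = 2.742128 − (-0.027285)/(5.962311) = 2.746705
h(2.746705) = 0.009019
s4 = 2.746705 − 0.009019·(2.746705 − 2.742128) / (0.009019 − (-0.112689)) = 2.746705 − (0.000041)/(0.121709) = 2.746365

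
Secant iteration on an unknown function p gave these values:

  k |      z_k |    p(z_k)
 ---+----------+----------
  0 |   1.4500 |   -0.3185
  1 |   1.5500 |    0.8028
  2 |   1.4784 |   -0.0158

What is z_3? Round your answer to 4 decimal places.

z_3 = 1.4784 − (-0.0158)·(1.4784 − 1.5500) / (-0.0158 − 0.8028)
   = 1.4784 − (0.001131)/(-0.818600) = 1.479782

1.4798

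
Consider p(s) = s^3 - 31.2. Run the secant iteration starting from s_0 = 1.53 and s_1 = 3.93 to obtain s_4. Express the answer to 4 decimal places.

3.1654

p(1.53) = -27.618423, p(3.93) = 29.498457
s_2 = 3.930000 − 29.498457·(3.930000 − 1.530000) / (29.498457 − (-27.618423)) = 3.930000 − (70.796297)/(57.116880) = 2.690501
p(2.690501) = -11.724006
s_3 = 2.690501 − (-11.724006)·(2.690501 − 3.930000) / (-11.724006 − 29.498457) = 2.690501 − (14.531890)/(-41.222463) = 3.043025
p(3.043025) = -3.021588
s_4 = 3.043025 − (-3.021588)·(3.043025 − 2.690501) / (-3.021588 − (-11.724006)) = 3.043025 − (-1.065181)/(8.702418) = 3.165425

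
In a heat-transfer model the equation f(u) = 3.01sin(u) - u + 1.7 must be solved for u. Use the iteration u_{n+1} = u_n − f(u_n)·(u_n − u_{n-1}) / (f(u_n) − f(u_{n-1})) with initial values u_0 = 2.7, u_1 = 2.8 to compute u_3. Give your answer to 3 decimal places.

2.776

f(2.7) = 0.28641, f(2.8) = -0.09169
u_2 = 2.80000 − (-0.09169)·(2.80000 − 2.70000) / (-0.09169 − 0.28641) = 2.80000 − (-0.00917)/(-0.37810) = 2.77575
f(2.77575) = 0.00103
u_3 = 2.77575 − 0.00103·(2.77575 − 2.80000) / (0.00103 − (-0.09169)) = 2.77575 − (-0.00003)/(0.09272) = 2.77602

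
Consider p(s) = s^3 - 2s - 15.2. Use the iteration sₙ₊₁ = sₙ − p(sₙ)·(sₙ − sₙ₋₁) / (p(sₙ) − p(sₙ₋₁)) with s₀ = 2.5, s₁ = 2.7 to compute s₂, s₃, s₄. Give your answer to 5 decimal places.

p(2.5) = -4.5750000, p(2.7) = -0.9170000
s₂ = 2.7000000 − (-0.9170000)·(2.7000000 − 2.5000000) / (-0.9170000 − (-4.5750000)) = 2.7000000 − (-0.1834000)/(3.6580000) = 2.7501367
p(2.7501367) = 0.0997029
s₃ = 2.7501367 − 0.0997029·(2.7501367 − 2.7000000) / (0.0997029 − (-0.9170000)) = 2.7501367 − (0.0049988)/(1.0167029) = 2.7452200
p(2.7452200) = -0.0018221
s₄ = 2.7452200 − (-0.0018221)·(2.7452200 − 2.7501367) / (-0.0018221 − 0.0997029) = 2.7452200 − (0.0000090)/(-0.1015249) = 2.7453083

2.75014, 2.74522, 2.74531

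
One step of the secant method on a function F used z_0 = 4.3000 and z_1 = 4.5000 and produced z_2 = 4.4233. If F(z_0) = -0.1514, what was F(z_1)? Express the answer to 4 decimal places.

The secant line through (4.3000, -0.1514) and (4.5000, F(z_1)) crosses zero at z_2 = 4.4233.
So (4.3000, -0.1514), (4.5000, F(z_1)), (4.4233, 0) are collinear:
F(z_1) = -0.1514 · (4.5000 − 4.4233) / (4.3000 − 4.4233) = -0.1514 · (0.076700)/(-0.123300) = 0.094180

0.0942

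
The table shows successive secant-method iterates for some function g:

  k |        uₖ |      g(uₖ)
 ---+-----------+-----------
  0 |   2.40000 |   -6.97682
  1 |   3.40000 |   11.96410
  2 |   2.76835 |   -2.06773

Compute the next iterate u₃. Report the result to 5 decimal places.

u₃ = 2.76835 − (-2.06773)·(2.76835 − 3.40000) / (-2.06773 − 11.96410)
   = 2.76835 − (1.3060817)/(-14.0318300) = 2.8614299

2.86143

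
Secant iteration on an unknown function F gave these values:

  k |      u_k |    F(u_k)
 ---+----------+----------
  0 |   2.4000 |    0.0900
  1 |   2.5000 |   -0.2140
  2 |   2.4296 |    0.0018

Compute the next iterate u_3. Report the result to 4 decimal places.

u_3 = 2.4296 − 0.0018·(2.4296 − 2.5000) / (0.0018 − (-0.2140))
   = 2.4296 − (-0.000127)/(0.215800) = 2.430187

2.4302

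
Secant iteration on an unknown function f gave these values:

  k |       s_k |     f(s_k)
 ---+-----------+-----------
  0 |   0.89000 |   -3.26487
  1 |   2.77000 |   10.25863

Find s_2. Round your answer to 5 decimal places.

1.34387

s_2 = 2.77000 − 10.25863·(2.77000 − 0.89000) / (10.25863 − (-3.26487))
   = 2.77000 − (19.2862244)/(13.5235000) = 1.3438733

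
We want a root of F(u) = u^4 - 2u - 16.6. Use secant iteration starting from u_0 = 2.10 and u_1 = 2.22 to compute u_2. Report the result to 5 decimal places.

2.13526

F(2.10) = -1.3519000, F(2.22) = 3.2491266
u_2 = 2.2200000 − 3.2491266·(2.2200000 − 2.1000000) / (3.2491266 − (-1.3519000)) = 2.2200000 − (0.3898952)/(4.6010266) = 2.1352591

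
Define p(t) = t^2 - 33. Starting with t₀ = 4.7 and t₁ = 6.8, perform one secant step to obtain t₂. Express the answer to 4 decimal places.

5.6487

p(4.7) = -10.910000, p(6.8) = 13.240000
t₂ = 6.800000 − 13.240000·(6.800000 − 4.700000) / (13.240000 − (-10.910000)) = 6.800000 − (27.804000)/(24.150000) = 5.648696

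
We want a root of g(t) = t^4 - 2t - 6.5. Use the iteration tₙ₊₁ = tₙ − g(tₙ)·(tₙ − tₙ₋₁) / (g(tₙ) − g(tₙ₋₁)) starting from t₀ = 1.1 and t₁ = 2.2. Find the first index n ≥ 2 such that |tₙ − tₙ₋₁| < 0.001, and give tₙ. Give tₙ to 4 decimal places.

n = 7, tₙ = 1.7810

g(1.1) = -7.235900, g(2.2) = 12.525600
t₂ = 2.200000 − 12.525600·(1.100000)/(19.761500) = 1.502778;  |Δ| = 0.697222
g(1.502778) = -4.405453
t₃ = 1.502778 − (-4.405453)·(-0.697222)/(-16.931053) = 1.684195;  |Δ| = 0.181417
g(1.684195) = -1.822592
t₄ = 1.684195 − (-1.822592)·(0.181417)/(2.582861) = 1.812211;  |Δ| = 0.128017
g(1.812211) = 0.660953
t₅ = 1.812211 − 0.660953·(0.128017)/(2.483545) = 1.778142;  |Δ| = 0.034069
g(1.778142) = -0.059379
t₆ = 1.778142 − (-0.059379)·(-0.034069)/(-0.720331) = 1.780950;  |Δ| = 0.002808
g(1.780950) = -0.001689
t₇ = 1.780950 − (-0.001689)·(0.002808)/(0.057690) = 1.781032;  |Δ| = 0.000082
|t₇ − t₆| = 0.000082 < 0.001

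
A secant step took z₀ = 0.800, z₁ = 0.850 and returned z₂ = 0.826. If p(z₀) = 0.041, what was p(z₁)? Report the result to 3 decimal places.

The secant line through (0.800, 0.041) and (0.850, p(z₁)) crosses zero at z₂ = 0.826.
So (0.800, 0.041), (0.850, p(z₁)), (0.826, 0) are collinear:
p(z₁) = 0.041 · (0.850 − 0.826) / (0.800 − 0.826) = 0.041 · (0.02400)/(-0.02600) = -0.03785

-0.038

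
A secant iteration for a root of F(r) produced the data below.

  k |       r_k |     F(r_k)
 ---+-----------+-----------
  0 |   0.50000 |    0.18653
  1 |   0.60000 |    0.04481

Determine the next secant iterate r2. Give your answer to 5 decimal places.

0.63162

r2 = 0.60000 − 0.04481·(0.60000 − 0.50000) / (0.04481 − 0.18653)
   = 0.60000 − (0.0044810)/(-0.1417200) = 0.6316187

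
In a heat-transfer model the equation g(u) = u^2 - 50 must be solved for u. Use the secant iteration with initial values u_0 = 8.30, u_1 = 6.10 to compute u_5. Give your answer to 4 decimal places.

7.0711

g(8.30) = 18.890000, g(6.10) = -12.790000
u_2 = 6.100000 − (-12.790000)·(6.100000 − 8.300000) / (-12.790000 − 18.890000) = 6.100000 − (28.138000)/(-31.680000) = 6.988194
g(6.988194) = -1.165138
u_3 = 6.988194 − (-1.165138)·(6.988194 − 6.100000) / (-1.165138 − (-12.790000)) = 6.988194 − (-1.034869)/(11.624862) = 7.077217
g(7.077217) = 0.086994
u_4 = 7.077217 − 0.086994·(7.077217 − 6.988194) / (0.086994 − (-1.165138)) = 7.077217 − (0.007744)/(1.252132) = 7.071032
g(7.071032) = -0.000512
u_5 = 7.071032 − (-0.000512)·(7.071032 − 7.077217) / (-0.000512 − 0.086994) = 7.071032 − (0.000003)/(-0.087506) = 7.071068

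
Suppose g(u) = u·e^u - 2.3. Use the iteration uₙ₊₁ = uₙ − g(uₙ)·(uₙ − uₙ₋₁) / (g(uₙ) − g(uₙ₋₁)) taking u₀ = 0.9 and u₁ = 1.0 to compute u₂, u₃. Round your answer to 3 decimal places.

0.917, 0.918

g(0.9) = -0.08636, g(1.0) = 0.41828
u₂ = 1.00000 − 0.41828·(1.00000 − 0.90000) / (0.41828 − (-0.08636)) = 1.00000 − (0.04183)/(0.50464) = 0.91711
g(0.91711) = -0.00533
u₃ = 0.91711 − (-0.00533)·(0.91711 − 1.00000) / (-0.00533 − 0.41828) = 0.91711 − (0.00044)/(-0.42361) = 0.91816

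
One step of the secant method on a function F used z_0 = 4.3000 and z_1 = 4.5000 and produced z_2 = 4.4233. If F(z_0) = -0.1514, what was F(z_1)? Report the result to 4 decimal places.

0.0942

The secant line through (4.3000, -0.1514) and (4.5000, F(z_1)) crosses zero at z_2 = 4.4233.
So (4.3000, -0.1514), (4.5000, F(z_1)), (4.4233, 0) are collinear:
F(z_1) = -0.1514 · (4.5000 − 4.4233) / (4.3000 − 4.4233) = -0.1514 · (0.076700)/(-0.123300) = 0.094180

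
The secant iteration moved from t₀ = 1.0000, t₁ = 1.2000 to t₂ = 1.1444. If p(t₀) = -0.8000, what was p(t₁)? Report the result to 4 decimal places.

0.3080

The secant line through (1.0000, -0.8000) and (1.2000, p(t₁)) crosses zero at t₂ = 1.1444.
So (1.0000, -0.8000), (1.2000, p(t₁)), (1.1444, 0) are collinear:
p(t₁) = -0.8000 · (1.2000 − 1.1444) / (1.0000 − 1.1444) = -0.8000 · (0.055600)/(-0.144400) = 0.308033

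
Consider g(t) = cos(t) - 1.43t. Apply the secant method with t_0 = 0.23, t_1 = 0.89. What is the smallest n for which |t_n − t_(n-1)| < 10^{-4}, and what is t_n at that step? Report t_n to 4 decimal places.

n = 5, t_n = 0.5836

g(0.23) = 0.644766, g(0.89) = -0.643288
t_2 = 0.890000 − (-0.643288)·(0.660000)/(-1.288054) = 0.560379;  |Δ| = 0.329621
g(0.560379) = 0.045712
t_3 = 0.560379 − 0.045712·(-0.329621)/(0.689000) = 0.582248;  |Δ| = 0.021869
g(0.582248) = 0.002614
t_4 = 0.582248 − 0.002614·(0.021869)/(-0.043098) = 0.583574;  |Δ| = 0.001327
g(0.583574) = -0.000013
t_5 = 0.583574 − (-0.000013)·(0.001327)/(-0.002627) = 0.583568;  |Δ| = 0.000007
|t_5 − t_4| = 0.000007 < 10^{-4}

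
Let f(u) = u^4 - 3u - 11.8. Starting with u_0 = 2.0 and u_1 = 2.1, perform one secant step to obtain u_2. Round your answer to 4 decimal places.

2.0572

f(2.0) = -1.800000, f(2.1) = 1.348100
u_2 = 2.100000 − 1.348100·(2.100000 − 2.000000) / (1.348100 − (-1.800000)) = 2.100000 − (0.134810)/(3.148100) = 2.057177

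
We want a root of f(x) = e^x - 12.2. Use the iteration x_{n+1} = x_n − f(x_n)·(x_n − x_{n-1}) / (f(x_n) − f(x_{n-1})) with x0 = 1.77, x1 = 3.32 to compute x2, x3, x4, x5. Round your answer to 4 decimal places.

f(1.77) = -6.329147, f(3.32) = 15.460351
x2 = 3.320000 − 15.460351·(3.320000 − 1.770000) / (15.460351 − (-6.329147)) = 3.320000 − (23.963543)/(21.789497) = 2.220225
f(2.220225) = -2.990597
x3 = 2.220225 − (-2.990597)·(2.220225 − 3.320000) / (-2.990597 − 15.460351) = 2.220225 − (3.288984)/(-18.450947) = 2.398481
f(2.398481) = -1.193560
x4 = 2.398481 − (-1.193560)·(2.398481 − 2.220225) / (-1.193560 − (-2.990597)) = 2.398481 − (-0.212759)/(1.797037) = 2.516875
f(2.516875) = 0.189814
x5 = 2.516875 − 0.189814·(2.516875 − 2.398481) / (0.189814 − (-1.193560)) = 2.516875 − (0.022473)/(1.383374) = 2.500630

2.2202, 2.3985, 2.5169, 2.5006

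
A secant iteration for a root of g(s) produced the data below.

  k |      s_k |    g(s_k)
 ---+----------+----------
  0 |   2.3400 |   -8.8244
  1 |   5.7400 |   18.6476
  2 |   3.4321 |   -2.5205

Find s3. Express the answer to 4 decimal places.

3.7069

s3 = 3.4321 − (-2.5205)·(3.4321 − 5.7400) / (-2.5205 − 18.6476)
   = 3.4321 − (5.817062)/(-21.168100) = 3.706903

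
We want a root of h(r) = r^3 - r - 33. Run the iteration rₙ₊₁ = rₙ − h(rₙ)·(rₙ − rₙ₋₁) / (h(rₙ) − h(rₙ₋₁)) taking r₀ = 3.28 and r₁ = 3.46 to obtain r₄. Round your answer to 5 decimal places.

3.31142

h(3.28) = -0.9924480, h(3.46) = 4.9617360
r₂ = 3.4600000 − 4.9617360·(3.4600000 − 3.2800000) / (4.9617360 − (-0.9924480)) = 3.4600000 − (0.8931125)/(5.9541840) = 3.3100025
h(3.3100025) = -0.0452281
r₃ = 3.3100025 − (-0.0452281)·(3.3100025 − 3.4600000) / (-0.0452281 − 4.9617360) = 3.3100025 − (0.0067841)/(-5.0069641) = 3.3113575
h(3.3113575) = -0.0020304
r₄ = 3.3113575 − (-0.0020304)·(3.3113575 − 3.3100025) / (-0.0020304 − (-0.0452281)) = 3.3113575 − (-0.0000028)/(0.0431977) = 3.3114212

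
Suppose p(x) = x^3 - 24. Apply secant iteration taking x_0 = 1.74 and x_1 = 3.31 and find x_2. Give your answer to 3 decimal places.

p(1.74) = -18.73198, p(3.31) = 12.26469
x_2 = 3.31000 − 12.26469·(3.31000 − 1.74000) / (12.26469 − (-18.73198)) = 3.31000 − (19.25556)/(30.99667) = 2.68879

2.689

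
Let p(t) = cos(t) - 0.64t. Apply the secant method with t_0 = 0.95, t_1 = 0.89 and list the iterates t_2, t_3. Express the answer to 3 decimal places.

p(0.95) = -0.02632, p(0.89) = 0.05981
t_2 = 0.89000 − 0.05981·(0.89000 − 0.95000) / (0.05981 − (-0.02632)) = 0.89000 − (-0.00359)/(0.08613) = 0.93167
p(0.93167) = 0.00023
t_3 = 0.93167 − 0.00023·(0.93167 − 0.89000) / (0.00023 − 0.05981) = 0.93167 − (0.00001)/(-0.05958) = 0.93183

0.932, 0.932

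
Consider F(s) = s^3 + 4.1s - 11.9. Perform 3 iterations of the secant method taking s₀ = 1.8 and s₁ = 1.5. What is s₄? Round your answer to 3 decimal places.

F(1.8) = 1.31200, F(1.5) = -2.37500
s₂ = 1.50000 − (-2.37500)·(1.50000 − 1.80000) / (-2.37500 − 1.31200) = 1.50000 − (0.71250)/(-3.68700) = 1.69325
F(1.69325) = -0.10301
s₃ = 1.69325 − (-0.10301)·(1.69325 − 1.50000) / (-0.10301 − (-2.37500)) = 1.69325 − (-0.01991)/(2.27199) = 1.70201
F(1.70201) = 0.00866
s₄ = 1.70201 − 0.00866·(1.70201 − 1.69325) / (0.00866 − (-0.10301)) = 1.70201 − (0.00008)/(0.11167) = 1.70133

1.701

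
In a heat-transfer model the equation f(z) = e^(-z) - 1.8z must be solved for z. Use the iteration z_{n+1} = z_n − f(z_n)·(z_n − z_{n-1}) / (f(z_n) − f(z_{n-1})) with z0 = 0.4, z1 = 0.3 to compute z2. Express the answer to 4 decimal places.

f(0.4) = -0.049680, f(0.3) = 0.200818
z2 = 0.300000 − 0.200818·(0.300000 − 0.400000) / (0.200818 − (-0.049680)) = 0.300000 − (-0.020082)/(0.250498) = 0.380168

0.3802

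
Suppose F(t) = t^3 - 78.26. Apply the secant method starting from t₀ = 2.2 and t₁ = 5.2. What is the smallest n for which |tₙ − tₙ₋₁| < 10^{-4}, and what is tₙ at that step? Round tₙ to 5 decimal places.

n = 7, tₙ = 4.27740

F(2.2) = -67.6120000, F(5.2) = 62.3480000
t₂ = 5.2000000 − 62.3480000·(3.0000000)/(129.9600000) = 3.7607572;  |Δ| = 1.4392428
F(3.7607572) = -25.0705044
t₃ = 3.7607572 − (-25.0705044)·(-1.4392428)/(-87.4185044) = 4.1735135;  |Δ| = 0.4127564
F(4.1735135) = -5.5648437
t₄ = 4.1735135 − (-5.5648437)·(0.4127564)/(19.5056607) = 4.2912703;  |Δ| = 0.1177568
F(4.2912703) = 0.7637485
t₅ = 4.2912703 − 0.7637485·(0.1177568)/(6.3285922) = 4.2770592;  |Δ| = 0.0142112
F(4.2770592) = -0.0187497
t₆ = 4.2770592 − (-0.0187497)·(-0.0142112)/(-0.7824981) = 4.2773997;  |Δ| = 0.0003405
F(4.2773997) = -0.0000607
t₇ = 4.2773997 − (-0.0000607)·(0.0003405)/(0.0186890) = 4.2774008;  |Δ| = 0.0000011
|t₇ − t₆| = 0.0000011 < 10^{-4}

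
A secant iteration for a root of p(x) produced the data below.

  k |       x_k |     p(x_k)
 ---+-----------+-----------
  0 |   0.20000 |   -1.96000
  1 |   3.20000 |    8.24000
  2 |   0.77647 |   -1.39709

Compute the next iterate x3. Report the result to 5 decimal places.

1.12781

x3 = 0.77647 − (-1.39709)·(0.77647 − 3.20000) / (-1.39709 − 8.24000)
   = 0.77647 − (3.3858895)/(-9.6370900) = 1.1278094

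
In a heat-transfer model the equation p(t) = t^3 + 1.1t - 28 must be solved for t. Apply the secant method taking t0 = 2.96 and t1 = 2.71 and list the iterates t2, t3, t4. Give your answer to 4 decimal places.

2.9128, 2.9161, 2.9159

p(2.96) = 1.190336, p(2.71) = -5.116489
t2 = 2.710000 − (-5.116489)·(2.710000 − 2.960000) / (-5.116489 − 1.190336) = 2.710000 − (1.279122)/(-6.306825) = 2.912816
p(2.912816) = -0.082135
t3 = 2.912816 − (-0.082135)·(2.912816 − 2.710000) / (-0.082135 − (-5.116489)) = 2.912816 − (-0.016658)/(5.034354) = 2.916124
p(2.916124) = 0.005824
t4 = 2.916124 − 0.005824·(2.916124 − 2.912816) / (0.005824 − (-0.082135)) = 2.916124 − (0.000019)/(0.087959) = 2.915905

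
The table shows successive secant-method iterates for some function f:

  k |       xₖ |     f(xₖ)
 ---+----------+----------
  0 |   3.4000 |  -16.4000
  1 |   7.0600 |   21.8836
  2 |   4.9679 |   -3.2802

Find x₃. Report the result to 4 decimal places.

5.2406

x₃ = 4.9679 − (-3.2802)·(4.9679 − 7.0600) / (-3.2802 − 21.8836)
   = 4.9679 − (6.862506)/(-25.163800) = 5.240613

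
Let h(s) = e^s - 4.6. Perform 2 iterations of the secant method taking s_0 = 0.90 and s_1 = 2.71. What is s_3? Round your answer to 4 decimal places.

h(0.90) = -2.140397, h(2.71) = 10.429276
s_2 = 2.710000 − 10.429276·(2.710000 − 0.900000) / (10.429276 − (-2.140397)) = 2.710000 − (18.876989)/(12.569672) = 1.208212
h(1.208212) = -1.252507
s_3 = 1.208212 − (-1.252507)·(1.208212 − 2.710000) / (-1.252507 − 10.429276) = 1.208212 − (1.881001)/(-11.681783) = 1.369232

1.3692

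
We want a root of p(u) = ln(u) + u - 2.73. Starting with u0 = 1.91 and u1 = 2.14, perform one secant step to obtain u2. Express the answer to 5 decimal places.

p(1.91) = -0.1728968, p(2.14) = 0.1708058
u2 = 2.1400000 − 0.1708058·(2.1400000 − 1.9100000) / (0.1708058 − (-0.1728968)) = 2.1400000 − (0.0392853)/(0.3437026) = 2.0256996

2.02570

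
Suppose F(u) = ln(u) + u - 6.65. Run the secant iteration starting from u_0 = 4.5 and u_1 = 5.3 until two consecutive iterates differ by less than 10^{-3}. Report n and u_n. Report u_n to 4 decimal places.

n = 4, u_n = 5.0338

F(4.5) = -0.645923, F(5.3) = 0.317707
u_2 = 5.300000 − 0.317707·(0.800000)/(0.963629) = 5.036241;  |Δ| = 0.263759
F(5.036241) = 0.002902
u_3 = 5.036241 − 0.002902·(-0.263759)/(-0.314805) = 5.033810;  |Δ| = 0.002431
F(5.033810) = -0.000012
u_4 = 5.033810 − (-0.000012)·(-0.002431)/(-0.002914) = 5.033821;  |Δ| = 0.000010
|u_4 − u_3| = 0.000010 < 10^{-3}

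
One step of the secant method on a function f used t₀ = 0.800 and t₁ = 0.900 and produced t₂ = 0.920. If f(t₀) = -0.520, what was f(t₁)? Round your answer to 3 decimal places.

The secant line through (0.800, -0.520) and (0.900, f(t₁)) crosses zero at t₂ = 0.920.
So (0.800, -0.520), (0.900, f(t₁)), (0.920, 0) are collinear:
f(t₁) = -0.520 · (0.900 − 0.920) / (0.800 − 0.920) = -0.520 · (-0.02000)/(-0.12000) = -0.08667

-0.087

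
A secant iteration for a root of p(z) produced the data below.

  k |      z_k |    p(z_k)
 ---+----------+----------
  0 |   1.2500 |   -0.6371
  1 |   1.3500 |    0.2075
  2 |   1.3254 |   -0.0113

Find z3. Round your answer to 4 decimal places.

1.3267

z3 = 1.3254 − (-0.0113)·(1.3254 − 1.3500) / (-0.0113 − 0.2075)
   = 1.3254 − (0.000278)/(-0.218800) = 1.326670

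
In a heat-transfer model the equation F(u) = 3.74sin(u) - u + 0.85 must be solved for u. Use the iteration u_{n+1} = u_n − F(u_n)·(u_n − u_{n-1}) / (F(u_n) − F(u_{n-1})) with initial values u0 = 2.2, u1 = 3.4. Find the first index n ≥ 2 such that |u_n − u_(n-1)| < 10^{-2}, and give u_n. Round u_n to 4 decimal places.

F(2.2) = 1.673777, F(3.4) = -3.505724
u2 = 3.400000 − (-3.505724)·(1.200000)/(-5.179500) = 2.587785;  |Δ| = 0.812215
F(2.587785) = 0.229192
u3 = 2.587785 − 0.229192·(-0.812215)/(3.734916) = 2.637626;  |Δ| = 0.049841
F(2.637626) = 0.018430
u4 = 2.637626 − 0.018430·(0.049841)/(-0.210762) = 2.641984;  |Δ| = 0.004358
|u4 − u3| = 0.004358 < 10^{-2}

n = 4, u_n = 2.6420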